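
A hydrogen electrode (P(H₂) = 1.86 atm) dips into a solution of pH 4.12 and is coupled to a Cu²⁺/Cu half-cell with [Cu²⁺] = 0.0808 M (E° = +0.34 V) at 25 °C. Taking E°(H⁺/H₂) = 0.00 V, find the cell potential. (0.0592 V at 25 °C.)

The Cu²⁺/Cu couple is the cathode, so E°_cell = 0.34 V; n = 2.
[H⁺] = 10^(−4.12) = 7.6 × 10^-5 M, and Q = [H⁺]^2 / ([Cu²⁺]·P(H₂)) = 3.83 × 10^-8.
E = E° − (0.0592/2) log Q = 0.34 − (0.0592/2)(-7.417) = 0.560 V.

0.56 V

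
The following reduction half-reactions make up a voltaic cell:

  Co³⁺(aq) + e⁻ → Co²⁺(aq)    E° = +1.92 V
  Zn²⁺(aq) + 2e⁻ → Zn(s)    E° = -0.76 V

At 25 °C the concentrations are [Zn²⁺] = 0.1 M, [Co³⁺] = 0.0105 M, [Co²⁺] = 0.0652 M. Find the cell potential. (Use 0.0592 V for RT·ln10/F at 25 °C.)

2.66 V

The Co³⁺/Co²⁺ couple has the higher reduction potential and acts as the cathode, so E°_cell = +1.92 − (-0.76) = 2.68 V.
Balancing electrons gives n = 2; the reaction quotient is Q = [Zn²⁺]·[Co²⁺]^2/[Co³⁺]^2 = 3.86.
At 25 °C, E = E° − (0.0592/n) log Q = 2.68 − (0.0592/2)(0.586) = 2.680 − 0.017 = 2.663 V.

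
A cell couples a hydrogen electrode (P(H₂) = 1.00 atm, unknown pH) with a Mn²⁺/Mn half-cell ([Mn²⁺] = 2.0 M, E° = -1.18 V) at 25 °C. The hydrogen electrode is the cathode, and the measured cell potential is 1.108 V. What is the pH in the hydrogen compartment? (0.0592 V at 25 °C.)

pH = 1.07

E°_cell = 1.18 V and n = 2.
log Q = n(E° − E)/0.0592 = 2×(1.18 − 1.108)/0.0592 = 2.432.
With Q = [Mn²⁺]·P(H₂) / [H⁺]^2, solving for [H⁺] gives log[H⁺] = -1.066, so pH = 1.07.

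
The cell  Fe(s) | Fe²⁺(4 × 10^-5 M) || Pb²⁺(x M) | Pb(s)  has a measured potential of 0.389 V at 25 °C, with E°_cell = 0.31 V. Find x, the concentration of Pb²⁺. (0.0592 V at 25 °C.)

From the Nernst equation, log Q = n(E° − E)/0.0592 = 2(0.31 − 0.389)/0.0592 = -2.669, so Q = 0.00214.
With Q = [Fe²⁺]/[Pb²⁺] and the known concentrations, [Pb²⁺] in the denominator gives [Pb²⁺] = 0.019 M.

0.019 M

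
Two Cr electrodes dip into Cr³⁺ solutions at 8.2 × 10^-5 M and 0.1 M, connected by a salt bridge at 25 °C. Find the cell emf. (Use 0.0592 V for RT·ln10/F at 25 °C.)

0.061 V

Both half-cells are Cr³⁺/Cr, so E°_cell = 0. The concentrated side is the cathode; the cell reaction moves Cr³⁺ from high to low concentration with n = 3.
Q = [Cr³⁺]_dilute/[Cr³⁺]_conc = 8.2 × 10^-5/0.1 = 8.2 × 10^-4.
E = 0 − (0.0592/3) log Q = −(0.0592/3)(-3.086) = 0.0609 V.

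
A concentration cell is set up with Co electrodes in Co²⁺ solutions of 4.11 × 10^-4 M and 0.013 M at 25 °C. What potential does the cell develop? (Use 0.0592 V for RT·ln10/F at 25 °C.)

0.044 V

Both half-cells are Co²⁺/Co, so E°_cell = 0. The concentrated side is the cathode; the cell reaction moves Co²⁺ from high to low concentration with n = 2.
Q = [Co²⁺]_dilute/[Co²⁺]_conc = 4.11 × 10^-4/0.013 = 0.0316.
E = 0 − (0.0592/2) log Q = −(0.0592/2)(-1.500) = 0.0444 V.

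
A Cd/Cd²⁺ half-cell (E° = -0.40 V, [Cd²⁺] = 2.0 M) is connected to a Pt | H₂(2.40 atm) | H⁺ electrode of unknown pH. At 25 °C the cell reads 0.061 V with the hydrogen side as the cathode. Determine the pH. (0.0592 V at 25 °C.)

E°_cell = 0.40 V and n = 2.
log Q = n(E° − E)/0.0592 = 2×(0.40 − 0.061)/0.0592 = 11.453.
With Q = [Cd²⁺]·P(H₂) / [H⁺]^2, solving for [H⁺] gives log[H⁺] = -5.386, so pH = 5.39.

pH = 5.39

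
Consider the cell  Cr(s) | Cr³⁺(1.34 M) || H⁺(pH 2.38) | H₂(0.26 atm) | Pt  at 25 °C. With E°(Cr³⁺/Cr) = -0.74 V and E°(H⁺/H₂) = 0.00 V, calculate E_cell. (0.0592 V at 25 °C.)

0.61 V

The hydrogen couple is the cathode, so E°_cell = 0.74 V; n = 6.
[H⁺] = 10^(−2.38) = 0.0042 M, and Q = [Cr³⁺]^2·P(H₂)^3 / [H⁺]^6 = 6.01 × 10^12.
E = E° − (0.0592/6) log Q = 0.74 − (0.0592/6)(12.779) = 0.614 V.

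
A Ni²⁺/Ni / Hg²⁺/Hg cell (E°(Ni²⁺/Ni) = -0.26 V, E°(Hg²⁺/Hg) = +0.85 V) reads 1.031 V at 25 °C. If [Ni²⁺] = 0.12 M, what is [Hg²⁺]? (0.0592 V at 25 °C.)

From the Nernst equation, log Q = n(E° − E)/0.0592 = 2(1.11 − 1.031)/0.0592 = 2.669, so Q = 467.
With Q = [Ni²⁺]/[Hg²⁺] and the known concentrations, [Hg²⁺] in the denominator gives [Hg²⁺] = 2.6 × 10^-4 M.

2.6 × 10^-4 M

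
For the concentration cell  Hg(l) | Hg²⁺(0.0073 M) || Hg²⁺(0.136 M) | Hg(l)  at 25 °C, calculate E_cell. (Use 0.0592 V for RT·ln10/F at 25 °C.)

Both half-cells are Hg²⁺/Hg, so E°_cell = 0. The concentrated side is the cathode; the cell reaction moves Hg²⁺ from high to low concentration with n = 2.
Q = [Hg²⁺]_dilute/[Hg²⁺]_conc = 0.0073/0.136 = 0.0537.
E = 0 − (0.0592/2) log Q = −(0.0592/2)(-1.270) = 0.0376 V.

0.038 V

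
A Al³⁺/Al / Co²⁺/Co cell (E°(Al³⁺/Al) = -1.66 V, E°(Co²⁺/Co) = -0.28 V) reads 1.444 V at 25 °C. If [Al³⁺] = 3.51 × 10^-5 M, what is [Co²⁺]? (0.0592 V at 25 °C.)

From the Nernst equation, log Q = n(E° − E)/0.0592 = 6(1.38 − 1.444)/0.0592 = -6.486, so Q = 3.26 × 10^-7.
With Q = [Al³⁺]^2/[Co²⁺]^3 and the known concentrations, [Co²⁺]^3 in the denominator gives [Co²⁺] = 0.16 M.

0.16 M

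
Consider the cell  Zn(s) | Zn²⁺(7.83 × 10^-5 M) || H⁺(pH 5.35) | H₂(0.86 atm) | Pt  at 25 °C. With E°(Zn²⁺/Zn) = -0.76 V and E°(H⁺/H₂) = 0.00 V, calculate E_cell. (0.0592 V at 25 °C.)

The hydrogen couple is the cathode, so E°_cell = 0.76 V; n = 2.
[H⁺] = 10^(−5.35) = 4.5 × 10^-6 M, and Q = [Zn²⁺]·P(H₂) / [H⁺]^2 = 3.37 × 10^6.
E = E° − (0.0592/2) log Q = 0.76 − (0.0592/2)(6.528) = 0.567 V.

0.57 V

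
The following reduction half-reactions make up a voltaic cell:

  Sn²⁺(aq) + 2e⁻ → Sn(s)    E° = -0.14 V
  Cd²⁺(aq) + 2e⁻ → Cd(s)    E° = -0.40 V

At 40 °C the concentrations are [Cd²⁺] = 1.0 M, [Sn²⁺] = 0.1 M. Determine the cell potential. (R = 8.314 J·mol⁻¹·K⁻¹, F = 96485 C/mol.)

0.229 V

The Sn²⁺/Sn couple has the higher reduction potential and acts as the cathode, so E°_cell = -0.14 − (-0.40) = 0.26 V.
Balancing electrons gives n = 2; the reaction quotient is Q = [Cd²⁺]/[Sn²⁺] = 10.0.
E = E° − (RT/nF) ln Q = 0.26 − (8.314×313)/(2×96485) × (2.303) = 0.260 − 0.031 = 0.229 V.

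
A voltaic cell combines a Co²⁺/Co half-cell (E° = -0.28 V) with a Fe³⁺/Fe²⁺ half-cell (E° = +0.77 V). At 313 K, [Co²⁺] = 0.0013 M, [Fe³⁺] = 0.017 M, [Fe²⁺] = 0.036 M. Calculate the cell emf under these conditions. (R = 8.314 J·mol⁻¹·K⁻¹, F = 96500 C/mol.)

1.12 V

The Fe³⁺/Fe²⁺ couple has the higher reduction potential and acts as the cathode, so E°_cell = +0.77 − (-0.28) = 1.05 V.
Balancing electrons gives n = 2; the reaction quotient is Q = [Co²⁺]·[Fe²⁺]^2/[Fe³⁺]^2 = 0.00583.
E = E° − (RT/nF) ln Q = 1.05 − (8.314×313)/(2×96500) × (-5.145) = 1.050 + 0.069 = 1.119 V.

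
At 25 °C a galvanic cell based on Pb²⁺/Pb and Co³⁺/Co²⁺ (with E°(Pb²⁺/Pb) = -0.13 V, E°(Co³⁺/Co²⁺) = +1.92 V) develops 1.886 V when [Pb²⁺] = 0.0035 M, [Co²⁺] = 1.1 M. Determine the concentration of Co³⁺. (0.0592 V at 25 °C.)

From the Nernst equation, log Q = n(E° − E)/0.0592 = 2(2.05 − 1.886)/0.0592 = 5.541, so Q = 3.47 × 10^5.
With Q = [Pb²⁺]·[Co²⁺]^2/[Co³⁺]^2 and the known concentrations, [Co³⁺]^2 in the denominator gives [Co³⁺] = 1.1 × 10^-4 M.

1.1 × 10^-4 M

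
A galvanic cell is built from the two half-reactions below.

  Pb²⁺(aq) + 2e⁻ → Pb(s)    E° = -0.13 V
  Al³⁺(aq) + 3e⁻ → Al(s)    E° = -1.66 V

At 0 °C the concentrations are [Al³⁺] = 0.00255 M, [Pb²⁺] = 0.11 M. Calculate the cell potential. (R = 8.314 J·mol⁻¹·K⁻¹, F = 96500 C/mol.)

The Pb²⁺/Pb couple has the higher reduction potential and acts as the cathode, so E°_cell = -0.13 − (-1.66) = 1.53 V.
Balancing electrons gives n = 6; the reaction quotient is Q = [Al³⁺]^2/[Pb²⁺]^3 = 0.00489.
E = E° − (RT/nF) ln Q = 1.53 − (8.314×273)/(6×96500) × (-5.321) = 1.530 + 0.021 = 1.551 V.

1.55 V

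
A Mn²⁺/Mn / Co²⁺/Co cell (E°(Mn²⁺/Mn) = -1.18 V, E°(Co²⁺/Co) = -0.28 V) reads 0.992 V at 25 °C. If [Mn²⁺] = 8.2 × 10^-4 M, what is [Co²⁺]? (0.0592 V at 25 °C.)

1.1 M

From the Nernst equation, log Q = n(E° − E)/0.0592 = 2(0.90 − 0.992)/0.0592 = -3.108, so Q = 7.8 × 10^-4.
With Q = [Mn²⁺]/[Co²⁺] and the known concentrations, [Co²⁺] in the denominator gives [Co²⁺] = 1.1 M.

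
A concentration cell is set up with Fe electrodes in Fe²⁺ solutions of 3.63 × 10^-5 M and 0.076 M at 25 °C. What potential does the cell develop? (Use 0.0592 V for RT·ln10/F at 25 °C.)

0.098 V

Both half-cells are Fe²⁺/Fe, so E°_cell = 0. The concentrated side is the cathode; the cell reaction moves Fe²⁺ from high to low concentration with n = 2.
Q = [Fe²⁺]_dilute/[Fe²⁺]_conc = 3.63 × 10^-5/0.076 = 4.78 × 10^-4.
E = 0 − (0.0592/2) log Q = −(0.0592/2)(-3.321) = 0.0983 V.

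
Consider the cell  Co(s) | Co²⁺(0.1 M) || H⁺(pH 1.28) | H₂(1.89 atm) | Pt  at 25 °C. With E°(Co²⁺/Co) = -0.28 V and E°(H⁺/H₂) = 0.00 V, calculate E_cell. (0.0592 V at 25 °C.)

0.23 V

The hydrogen couple is the cathode, so E°_cell = 0.28 V; n = 2.
[H⁺] = 10^(−1.28) = 0.052 M, and Q = [Co²⁺]·P(H₂) / [H⁺]^2 = 68.6.
E = E° − (0.0592/2) log Q = 0.28 − (0.0592/2)(1.836) = 0.226 V.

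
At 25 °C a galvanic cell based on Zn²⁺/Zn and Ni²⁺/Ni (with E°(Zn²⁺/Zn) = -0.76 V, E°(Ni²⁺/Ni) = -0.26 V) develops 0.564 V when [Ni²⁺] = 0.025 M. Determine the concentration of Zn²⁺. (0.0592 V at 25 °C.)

From the Nernst equation, log Q = n(E° − E)/0.0592 = 2(0.50 − 0.564)/0.0592 = -2.162, so Q = 0.00688.
With Q = [Zn²⁺]/[Ni²⁺] and the known concentrations, [Zn²⁺] in the numerator gives [Zn²⁺] = 1.7 × 10^-4 M.

1.7 × 10^-4 M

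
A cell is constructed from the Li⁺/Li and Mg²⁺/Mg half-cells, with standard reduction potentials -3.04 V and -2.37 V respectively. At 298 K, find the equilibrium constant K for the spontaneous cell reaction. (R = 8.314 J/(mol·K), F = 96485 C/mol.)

4.6 × 10^22

E°_cell = -2.37 − (-3.04) = 0.67 V, with n = 2 electrons transferred.
At equilibrium E = 0, so the Nernst equation gives ln K = nFE°/RT = (2)(96485)(0.67)/((8.314)(298)) = 52.18.
K = e^52.18 = 4.6 × 10^22.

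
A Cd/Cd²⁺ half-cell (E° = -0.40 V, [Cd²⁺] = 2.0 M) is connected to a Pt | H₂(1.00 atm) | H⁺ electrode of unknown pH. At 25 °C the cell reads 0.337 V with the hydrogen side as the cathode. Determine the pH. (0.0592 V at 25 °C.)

pH = 0.91

E°_cell = 0.40 V and n = 2.
log Q = n(E° − E)/0.0592 = 2×(0.40 − 0.337)/0.0592 = 2.128.
With Q = [Cd²⁺]·P(H₂) / [H⁺]^2, solving for [H⁺] gives log[H⁺] = -0.914, so pH = 0.91.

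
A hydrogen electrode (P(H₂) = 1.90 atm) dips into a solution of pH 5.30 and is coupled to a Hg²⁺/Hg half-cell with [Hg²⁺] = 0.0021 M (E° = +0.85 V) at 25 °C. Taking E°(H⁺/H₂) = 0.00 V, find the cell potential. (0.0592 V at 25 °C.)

1.09 V

The Hg²⁺/Hg couple is the cathode, so E°_cell = 0.85 V; n = 2.
[H⁺] = 10^(−5.30) = 5 × 10^-6 M, and Q = [H⁺]^2 / ([Hg²⁺]·P(H₂)) = 6.3 × 10^-9.
E = E° − (0.0592/2) log Q = 0.85 − (0.0592/2)(-8.201) = 1.093 V.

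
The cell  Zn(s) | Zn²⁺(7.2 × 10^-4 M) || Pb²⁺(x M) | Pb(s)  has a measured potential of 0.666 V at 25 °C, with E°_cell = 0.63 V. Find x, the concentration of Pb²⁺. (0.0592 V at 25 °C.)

0.012 M

From the Nernst equation, log Q = n(E° − E)/0.0592 = 2(0.63 − 0.666)/0.0592 = -1.216, so Q = 0.0608.
With Q = [Zn²⁺]/[Pb²⁺] and the known concentrations, [Pb²⁺] in the denominator gives [Pb²⁺] = 0.012 M.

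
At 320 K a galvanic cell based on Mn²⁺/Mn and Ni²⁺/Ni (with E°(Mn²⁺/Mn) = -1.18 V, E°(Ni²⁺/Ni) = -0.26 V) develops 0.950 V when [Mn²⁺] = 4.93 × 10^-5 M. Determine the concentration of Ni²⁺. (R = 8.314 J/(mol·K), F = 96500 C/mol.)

From the Nernst equation, ln Q = nF(E° − E)/RT = 2×96500×(0.92 − 0.950)/(8.314×320) = -2.176, so Q = 0.113.
With Q = [Mn²⁺]/[Ni²⁺] and the known concentrations, [Ni²⁺] in the denominator gives [Ni²⁺] = 4.3 × 10^-4 M.

4.3 × 10^-4 M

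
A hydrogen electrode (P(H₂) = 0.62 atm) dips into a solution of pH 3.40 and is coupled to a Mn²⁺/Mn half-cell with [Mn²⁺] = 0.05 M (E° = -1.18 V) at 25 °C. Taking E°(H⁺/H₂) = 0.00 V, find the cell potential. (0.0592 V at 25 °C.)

The hydrogen couple is the cathode, so E°_cell = 1.18 V; n = 2.
[H⁺] = 10^(−3.40) = 4 × 10^-4 M, and Q = [Mn²⁺]·P(H₂) / [H⁺]^2 = 1.96 × 10^5.
E = E° − (0.0592/2) log Q = 1.18 − (0.0592/2)(5.291) = 1.023 V.

1.02 V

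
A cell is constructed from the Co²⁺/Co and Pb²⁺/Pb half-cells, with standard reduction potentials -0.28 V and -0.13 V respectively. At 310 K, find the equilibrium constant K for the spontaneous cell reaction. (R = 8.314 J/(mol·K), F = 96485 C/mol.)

7.5 × 10^4

E°_cell = -0.13 − (-0.28) = 0.15 V, with n = 2 electrons transferred.
At equilibrium E = 0, so the Nernst equation gives ln K = nFE°/RT = (2)(96485)(0.15)/((8.314)(310)) = 11.23.
K = e^11.23 = 7.5 × 10^4.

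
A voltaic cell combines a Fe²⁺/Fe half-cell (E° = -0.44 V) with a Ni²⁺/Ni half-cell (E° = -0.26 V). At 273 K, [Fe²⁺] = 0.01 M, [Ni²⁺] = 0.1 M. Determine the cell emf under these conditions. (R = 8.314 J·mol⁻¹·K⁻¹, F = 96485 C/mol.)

0.207 V

The Ni²⁺/Ni couple has the higher reduction potential and acts as the cathode, so E°_cell = -0.26 − (-0.44) = 0.18 V.
Balancing electrons gives n = 2; the reaction quotient is Q = [Fe²⁺]/[Ni²⁺] = 0.100.
E = E° − (RT/nF) ln Q = 0.18 − (8.314×273)/(2×96485) × (-2.303) = 0.180 + 0.027 = 0.207 V.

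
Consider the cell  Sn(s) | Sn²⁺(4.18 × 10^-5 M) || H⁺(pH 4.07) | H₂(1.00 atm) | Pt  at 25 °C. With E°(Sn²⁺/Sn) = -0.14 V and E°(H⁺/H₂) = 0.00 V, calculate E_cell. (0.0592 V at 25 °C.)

The hydrogen couple is the cathode, so E°_cell = 0.14 V; n = 2.
[H⁺] = 10^(−4.07) = 8.5 × 10^-5 M, and Q = [Sn²⁺]·P(H₂) / [H⁺]^2 = 5770.
E = E° − (0.0592/2) log Q = 0.14 − (0.0592/2)(3.761) = 0.029 V.

0.029 V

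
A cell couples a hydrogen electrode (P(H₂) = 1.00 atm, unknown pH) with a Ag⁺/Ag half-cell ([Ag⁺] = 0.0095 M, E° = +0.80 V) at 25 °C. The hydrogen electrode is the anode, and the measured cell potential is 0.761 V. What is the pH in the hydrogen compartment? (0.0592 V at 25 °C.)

pH = 1.36

E°_cell = 0.80 V and n = 2.
log Q = n(E° − E)/0.0592 = 2×(0.80 − 0.761)/0.0592 = 1.318.
With Q = [H⁺]^2 / ([Ag⁺]^2·P(H₂)), solving for [H⁺] gives log[H⁺] = -1.363, so pH = 1.36.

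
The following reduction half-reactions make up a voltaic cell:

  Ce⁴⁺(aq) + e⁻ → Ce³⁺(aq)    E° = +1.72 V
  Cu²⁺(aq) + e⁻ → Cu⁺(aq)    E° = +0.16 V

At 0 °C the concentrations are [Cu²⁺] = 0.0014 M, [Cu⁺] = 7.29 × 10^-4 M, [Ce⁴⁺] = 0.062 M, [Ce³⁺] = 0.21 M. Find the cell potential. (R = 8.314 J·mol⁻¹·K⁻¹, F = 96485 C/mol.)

The Ce⁴⁺/Ce³⁺ couple has the higher reduction potential and acts as the cathode, so E°_cell = +1.72 − (+0.16) = 1.56 V.
Balancing electrons gives n = 1; the reaction quotient is Q = [Cu²⁺]·[Ce³⁺]/([Cu⁺]·[Ce⁴⁺]) = 6.50.
E = E° − (RT/nF) ln Q = 1.56 − (8.314×273)/(1×96485) × (1.873) = 1.560 − 0.044 = 1.516 V.

1.52 V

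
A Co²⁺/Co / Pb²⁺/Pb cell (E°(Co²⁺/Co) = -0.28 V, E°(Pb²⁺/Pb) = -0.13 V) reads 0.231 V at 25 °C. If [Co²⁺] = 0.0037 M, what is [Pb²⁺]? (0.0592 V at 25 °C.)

From the Nernst equation, log Q = n(E° − E)/0.0592 = 2(0.15 − 0.231)/0.0592 = -2.736, so Q = 0.00183.
With Q = [Co²⁺]/[Pb²⁺] and the known concentrations, [Pb²⁺] in the denominator gives [Pb²⁺] = 2.0 M.

2.0 M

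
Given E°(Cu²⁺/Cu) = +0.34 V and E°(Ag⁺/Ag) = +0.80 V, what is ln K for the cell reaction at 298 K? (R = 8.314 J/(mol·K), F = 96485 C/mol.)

E°_cell = +0.80 − (+0.34) = 0.46 V, with n = 2 electrons transferred.
At equilibrium E = 0, so the Nernst equation gives ln K = nFE°/RT = (2)(96485)(0.46)/((8.314)(298)) = 35.83.

ln K = 35.8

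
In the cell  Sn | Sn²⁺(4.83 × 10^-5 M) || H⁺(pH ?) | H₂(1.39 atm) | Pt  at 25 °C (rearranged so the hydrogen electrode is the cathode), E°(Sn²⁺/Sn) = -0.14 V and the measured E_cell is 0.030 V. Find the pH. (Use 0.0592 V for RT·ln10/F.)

pH = 3.94

E°_cell = 0.14 V and n = 2.
log Q = n(E° − E)/0.0592 = 2×(0.14 − 0.030)/0.0592 = 3.716.
With Q = [Sn²⁺]·P(H₂) / [H⁺]^2, solving for [H⁺] gives log[H⁺] = -3.945, so pH = 3.94.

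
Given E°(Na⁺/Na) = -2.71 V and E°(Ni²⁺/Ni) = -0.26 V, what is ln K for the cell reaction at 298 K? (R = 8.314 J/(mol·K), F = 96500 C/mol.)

ln K = 190.9

E°_cell = -0.26 − (-2.71) = 2.45 V, with n = 2 electrons transferred.
At equilibrium E = 0, so the Nernst equation gives ln K = nFE°/RT = (2)(96500)(2.45)/((8.314)(298)) = 190.85.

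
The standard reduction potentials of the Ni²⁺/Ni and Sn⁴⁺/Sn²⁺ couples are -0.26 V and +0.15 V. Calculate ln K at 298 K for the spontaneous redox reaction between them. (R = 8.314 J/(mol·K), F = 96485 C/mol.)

E°_cell = +0.15 − (-0.26) = 0.41 V, with n = 2 electrons transferred.
At equilibrium E = 0, so the Nernst equation gives ln K = nFE°/RT = (2)(96485)(0.41)/((8.314)(298)) = 31.93.

ln K = 31.9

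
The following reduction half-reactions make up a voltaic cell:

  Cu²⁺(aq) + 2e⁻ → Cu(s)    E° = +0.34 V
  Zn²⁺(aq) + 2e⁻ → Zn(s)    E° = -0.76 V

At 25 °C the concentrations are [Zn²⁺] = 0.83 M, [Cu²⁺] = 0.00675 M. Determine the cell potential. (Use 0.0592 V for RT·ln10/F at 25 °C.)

1.04 V

The Cu²⁺/Cu couple has the higher reduction potential and acts as the cathode, so E°_cell = +0.34 − (-0.76) = 1.10 V.
Balancing electrons gives n = 2; the reaction quotient is Q = [Zn²⁺]/[Cu²⁺] = 123.
At 25 °C, E = E° − (0.0592/n) log Q = 1.10 − (0.0592/2)(2.090) = 1.100 − 0.062 = 1.038 V.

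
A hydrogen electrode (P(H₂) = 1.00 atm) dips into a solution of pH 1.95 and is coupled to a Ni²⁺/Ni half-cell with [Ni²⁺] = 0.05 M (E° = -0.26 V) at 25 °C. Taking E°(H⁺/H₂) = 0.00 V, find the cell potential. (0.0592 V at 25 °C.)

The hydrogen couple is the cathode, so E°_cell = 0.26 V; n = 2.
[H⁺] = 10^(−1.95) = 0.011 M, and Q = [Ni²⁺]·P(H₂) / [H⁺]^2 = 397.
E = E° − (0.0592/2) log Q = 0.26 − (0.0592/2)(2.599) = 0.183 V.

0.18 V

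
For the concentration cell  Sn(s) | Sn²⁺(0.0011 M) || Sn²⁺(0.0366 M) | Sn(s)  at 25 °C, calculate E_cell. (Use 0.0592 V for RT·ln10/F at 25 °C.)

0.045 V

Both half-cells are Sn²⁺/Sn, so E°_cell = 0. The concentrated side is the cathode; the cell reaction moves Sn²⁺ from high to low concentration with n = 2.
Q = [Sn²⁺]_dilute/[Sn²⁺]_conc = 0.0011/0.0366 = 0.0301.
E = 0 − (0.0592/2) log Q = −(0.0592/2)(-1.522) = 0.0451 V.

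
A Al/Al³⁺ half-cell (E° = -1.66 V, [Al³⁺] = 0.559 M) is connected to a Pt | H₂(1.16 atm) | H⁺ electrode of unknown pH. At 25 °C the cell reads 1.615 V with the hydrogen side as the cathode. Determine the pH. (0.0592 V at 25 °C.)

E°_cell = 1.66 V and n = 6.
log Q = n(E° − E)/0.0592 = 6×(1.66 − 1.615)/0.0592 = 4.561.
With Q = [Al³⁺]^2·P(H₂)^3 / [H⁺]^6, solving for [H⁺] gives log[H⁺] = -0.812, so pH = 0.81.

pH = 0.81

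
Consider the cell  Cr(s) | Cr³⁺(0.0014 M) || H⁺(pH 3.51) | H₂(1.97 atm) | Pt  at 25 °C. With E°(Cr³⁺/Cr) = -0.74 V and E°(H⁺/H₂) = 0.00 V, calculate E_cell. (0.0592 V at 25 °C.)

0.58 V

The hydrogen couple is the cathode, so E°_cell = 0.74 V; n = 6.
[H⁺] = 10^(−3.51) = 3.1 × 10^-4 M, and Q = [Cr³⁺]^2·P(H₂)^3 / [H⁺]^6 = 1.72 × 10^16.
E = E° − (0.0592/6) log Q = 0.74 − (0.0592/6)(16.236) = 0.580 V.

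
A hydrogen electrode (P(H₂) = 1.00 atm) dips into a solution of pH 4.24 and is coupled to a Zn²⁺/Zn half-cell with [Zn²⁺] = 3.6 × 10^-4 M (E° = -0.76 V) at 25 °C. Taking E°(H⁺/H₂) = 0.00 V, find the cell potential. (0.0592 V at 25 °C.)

The hydrogen couple is the cathode, so E°_cell = 0.76 V; n = 2.
[H⁺] = 10^(−4.24) = 5.8 × 10^-5 M, and Q = [Zn²⁺]·P(H₂) / [H⁺]^2 = 1.09 × 10^5.
E = E° − (0.0592/2) log Q = 0.76 − (0.0592/2)(5.036) = 0.611 V.

0.61 V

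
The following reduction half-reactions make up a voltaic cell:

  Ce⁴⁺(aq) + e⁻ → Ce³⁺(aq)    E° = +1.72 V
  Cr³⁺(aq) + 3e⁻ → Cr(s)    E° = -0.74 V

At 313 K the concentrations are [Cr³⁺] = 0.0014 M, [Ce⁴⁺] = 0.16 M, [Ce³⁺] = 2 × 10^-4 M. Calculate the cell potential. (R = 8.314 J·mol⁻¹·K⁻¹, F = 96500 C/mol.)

2.70 V

The Ce⁴⁺/Ce³⁺ couple has the higher reduction potential and acts as the cathode, so E°_cell = +1.72 − (-0.74) = 2.46 V.
Balancing electrons gives n = 3; the reaction quotient is Q = [Cr³⁺]·[Ce³⁺]^3/[Ce⁴⁺]^3 = 2.73 × 10^-12.
E = E° − (RT/nF) ln Q = 2.46 − (8.314×313)/(3×96500) × (-26.625) = 2.460 + 0.239 = 2.699 V.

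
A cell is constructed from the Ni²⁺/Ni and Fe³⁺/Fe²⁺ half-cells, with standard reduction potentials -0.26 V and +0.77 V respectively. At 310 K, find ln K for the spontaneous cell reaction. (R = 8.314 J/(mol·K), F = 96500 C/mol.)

ln K = 77.1

E°_cell = +0.77 − (-0.26) = 1.03 V, with n = 2 electrons transferred.
At equilibrium E = 0, so the Nernst equation gives ln K = nFE°/RT = (2)(96500)(1.03)/((8.314)(310)) = 77.13.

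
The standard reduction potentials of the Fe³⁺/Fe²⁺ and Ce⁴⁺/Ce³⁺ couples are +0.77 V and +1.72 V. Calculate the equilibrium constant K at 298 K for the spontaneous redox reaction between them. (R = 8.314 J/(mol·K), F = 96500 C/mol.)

E°_cell = +1.72 − (+0.77) = 0.95 V, with n = 1 electron transferred.
At equilibrium E = 0, so the Nernst equation gives ln K = nFE°/RT = (1)(96500)(0.95)/((8.314)(298)) = 37.00.
K = e^37.00 = 1.2 × 10^16.

1.2 × 10^16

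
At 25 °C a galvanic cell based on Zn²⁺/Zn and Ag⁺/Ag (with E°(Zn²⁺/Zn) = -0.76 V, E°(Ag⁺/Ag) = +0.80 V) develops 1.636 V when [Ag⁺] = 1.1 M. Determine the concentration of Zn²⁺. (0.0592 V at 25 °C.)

From the Nernst equation, log Q = n(E° − E)/0.0592 = 2(1.56 − 1.636)/0.0592 = -2.568, so Q = 0.00271.
With Q = [Zn²⁺]/[Ag⁺]^2 and the known concentrations, [Zn²⁺] in the numerator gives [Zn²⁺] = 0.0033 M.

0.0033 M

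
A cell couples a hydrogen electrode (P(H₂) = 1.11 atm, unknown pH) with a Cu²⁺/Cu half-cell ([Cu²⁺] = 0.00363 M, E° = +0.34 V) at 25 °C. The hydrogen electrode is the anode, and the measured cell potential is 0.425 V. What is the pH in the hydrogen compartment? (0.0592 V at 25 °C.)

E°_cell = 0.34 V and n = 2.
log Q = n(E° − E)/0.0592 = 2×(0.34 − 0.425)/0.0592 = -2.872.
With Q = [H⁺]^2 / ([Cu²⁺]·P(H₂)), solving for [H⁺] gives log[H⁺] = -2.633, so pH = 2.63.

pH = 2.63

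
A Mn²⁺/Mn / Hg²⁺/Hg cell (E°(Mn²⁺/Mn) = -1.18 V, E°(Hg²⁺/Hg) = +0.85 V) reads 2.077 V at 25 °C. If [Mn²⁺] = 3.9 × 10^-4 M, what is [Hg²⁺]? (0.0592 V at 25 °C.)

From the Nernst equation, log Q = n(E° − E)/0.0592 = 2(2.03 − 2.077)/0.0592 = -1.588, so Q = 0.0258.
With Q = [Mn²⁺]/[Hg²⁺] and the known concentrations, [Hg²⁺] in the denominator gives [Hg²⁺] = 0.015 M.

0.015 M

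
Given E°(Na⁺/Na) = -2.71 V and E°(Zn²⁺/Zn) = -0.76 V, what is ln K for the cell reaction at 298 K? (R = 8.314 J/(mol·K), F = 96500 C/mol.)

E°_cell = -0.76 − (-2.71) = 1.95 V, with n = 2 electrons transferred.
At equilibrium E = 0, so the Nernst equation gives ln K = nFE°/RT = (2)(96500)(1.95)/((8.314)(298)) = 151.90.

ln K = 151.9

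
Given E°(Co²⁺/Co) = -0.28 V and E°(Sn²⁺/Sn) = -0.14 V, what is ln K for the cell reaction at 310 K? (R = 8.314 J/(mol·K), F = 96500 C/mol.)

ln K = 10.5

E°_cell = -0.14 − (-0.28) = 0.14 V, with n = 2 electrons transferred.
At equilibrium E = 0, so the Nernst equation gives ln K = nFE°/RT = (2)(96500)(0.14)/((8.314)(310)) = 10.48.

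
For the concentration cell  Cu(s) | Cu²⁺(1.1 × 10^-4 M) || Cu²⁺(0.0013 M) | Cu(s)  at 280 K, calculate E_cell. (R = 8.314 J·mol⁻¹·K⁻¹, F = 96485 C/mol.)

Both half-cells are Cu²⁺/Cu, so E°_cell = 0. The concentrated side is the cathode; the cell reaction moves Cu²⁺ from high to low concentration with n = 2.
Q = [Cu²⁺]_dilute/[Cu²⁺]_conc = 1.1 × 10^-4/0.0013 = 0.0846.
E = 0 − (RT/nF) ln Q = −((8.314×280)/(2×96485))(-2.470) = 0.0298 V.

0.030 V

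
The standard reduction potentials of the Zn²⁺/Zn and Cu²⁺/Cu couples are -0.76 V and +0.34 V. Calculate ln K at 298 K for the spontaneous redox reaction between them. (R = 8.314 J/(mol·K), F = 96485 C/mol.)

ln K = 85.7

E°_cell = +0.34 − (-0.76) = 1.10 V, with n = 2 electrons transferred.
At equilibrium E = 0, so the Nernst equation gives ln K = nFE°/RT = (2)(96485)(1.10)/((8.314)(298)) = 85.68.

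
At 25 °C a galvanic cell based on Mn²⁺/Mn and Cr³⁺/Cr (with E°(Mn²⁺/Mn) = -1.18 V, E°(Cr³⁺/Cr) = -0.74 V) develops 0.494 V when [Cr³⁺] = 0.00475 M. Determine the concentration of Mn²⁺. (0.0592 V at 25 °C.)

4.2 × 10^-4 M

From the Nernst equation, log Q = n(E° − E)/0.0592 = 6(0.44 − 0.494)/0.0592 = -5.473, so Q = 3.37 × 10^-6.
With Q = [Mn²⁺]^3/[Cr³⁺]^2 and the known concentrations, [Mn²⁺]^3 in the numerator gives [Mn²⁺] = 4.2 × 10^-4 M.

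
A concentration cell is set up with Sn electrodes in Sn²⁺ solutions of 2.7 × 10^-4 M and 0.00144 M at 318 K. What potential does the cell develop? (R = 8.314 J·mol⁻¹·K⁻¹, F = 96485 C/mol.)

0.023 V

Both half-cells are Sn²⁺/Sn, so E°_cell = 0. The concentrated side is the cathode; the cell reaction moves Sn²⁺ from high to low concentration with n = 2.
Q = [Sn²⁺]_dilute/[Sn²⁺]_conc = 2.7 × 10^-4/0.00144 = 0.188.
E = 0 − (RT/nF) ln Q = −((8.314×318)/(2×96485))(-1.674) = 0.0229 V.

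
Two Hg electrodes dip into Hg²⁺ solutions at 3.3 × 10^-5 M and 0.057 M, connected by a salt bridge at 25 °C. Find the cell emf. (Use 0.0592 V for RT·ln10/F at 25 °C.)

0.096 V

Both half-cells are Hg²⁺/Hg, so E°_cell = 0. The concentrated side is the cathode; the cell reaction moves Hg²⁺ from high to low concentration with n = 2.
Q = [Hg²⁺]_dilute/[Hg²⁺]_conc = 3.3 × 10^-5/0.057 = 5.79 × 10^-4.
E = 0 − (0.0592/2) log Q = −(0.0592/2)(-3.237) = 0.0958 V.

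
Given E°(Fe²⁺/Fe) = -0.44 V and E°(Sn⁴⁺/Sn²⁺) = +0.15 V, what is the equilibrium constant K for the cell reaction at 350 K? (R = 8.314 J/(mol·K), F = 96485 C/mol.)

E°_cell = +0.15 − (-0.44) = 0.59 V, with n = 2 electrons transferred.
At equilibrium E = 0, so the Nernst equation gives ln K = nFE°/RT = (2)(96485)(0.59)/((8.314)(350)) = 39.13.
K = e^39.13 = 9.8 × 10^16.

9.8 × 10^16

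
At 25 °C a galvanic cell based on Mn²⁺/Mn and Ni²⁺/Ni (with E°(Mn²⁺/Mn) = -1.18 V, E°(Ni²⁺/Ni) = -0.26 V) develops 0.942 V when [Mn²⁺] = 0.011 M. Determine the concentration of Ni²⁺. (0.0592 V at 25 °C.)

From the Nernst equation, log Q = n(E° − E)/0.0592 = 2(0.92 − 0.942)/0.0592 = -0.743, so Q = 0.181.
With Q = [Mn²⁺]/[Ni²⁺] and the known concentrations, [Ni²⁺] in the denominator gives [Ni²⁺] = 0.061 M.

0.061 M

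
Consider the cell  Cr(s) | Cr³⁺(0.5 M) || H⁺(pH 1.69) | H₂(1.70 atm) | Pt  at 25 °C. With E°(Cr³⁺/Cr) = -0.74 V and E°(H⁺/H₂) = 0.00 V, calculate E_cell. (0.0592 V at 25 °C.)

0.64 V

The hydrogen couple is the cathode, so E°_cell = 0.74 V; n = 6.
[H⁺] = 10^(−1.69) = 0.020 M, and Q = [Cr³⁺]^2·P(H₂)^3 / [H⁺]^6 = 1.7 × 10^10.
E = E° − (0.0592/6) log Q = 0.74 − (0.0592/6)(10.229) = 0.639 V.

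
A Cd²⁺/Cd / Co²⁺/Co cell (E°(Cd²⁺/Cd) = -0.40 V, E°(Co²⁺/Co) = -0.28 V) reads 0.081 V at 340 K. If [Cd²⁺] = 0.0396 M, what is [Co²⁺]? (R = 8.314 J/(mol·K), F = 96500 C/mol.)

From the Nernst equation, ln Q = nF(E° − E)/RT = 2×96500×(0.12 − 0.081)/(8.314×340) = 2.663, so Q = 14.3.
With Q = [Cd²⁺]/[Co²⁺] and the known concentrations, [Co²⁺] in the denominator gives [Co²⁺] = 0.0028 M.

0.0028 M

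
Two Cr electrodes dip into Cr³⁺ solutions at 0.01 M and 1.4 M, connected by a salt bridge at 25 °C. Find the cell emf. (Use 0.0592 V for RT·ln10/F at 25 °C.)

0.042 V

Both half-cells are Cr³⁺/Cr, so E°_cell = 0. The concentrated side is the cathode; the cell reaction moves Cr³⁺ from high to low concentration with n = 3.
Q = [Cr³⁺]_dilute/[Cr³⁺]_conc = 0.01/1.4 = 0.00714.
E = 0 − (0.0592/3) log Q = −(0.0592/3)(-2.146) = 0.0423 V.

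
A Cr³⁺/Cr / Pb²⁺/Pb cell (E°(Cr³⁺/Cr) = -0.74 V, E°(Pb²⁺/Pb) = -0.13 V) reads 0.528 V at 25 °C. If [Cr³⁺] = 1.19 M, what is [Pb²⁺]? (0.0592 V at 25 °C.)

0.0019 M

From the Nernst equation, log Q = n(E° − E)/0.0592 = 6(0.61 − 0.528)/0.0592 = 8.311, so Q = 2.05 × 10^8.
With Q = [Cr³⁺]^2/[Pb²⁺]^3 and the known concentrations, [Pb²⁺]^3 in the denominator gives [Pb²⁺] = 0.0019 M.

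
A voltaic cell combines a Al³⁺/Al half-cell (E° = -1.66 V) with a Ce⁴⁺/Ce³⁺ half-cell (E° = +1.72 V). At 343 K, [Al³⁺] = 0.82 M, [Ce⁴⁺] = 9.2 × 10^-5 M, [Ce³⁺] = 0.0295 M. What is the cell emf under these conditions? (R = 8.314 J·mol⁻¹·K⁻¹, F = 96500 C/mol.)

The Ce⁴⁺/Ce³⁺ couple has the higher reduction potential and acts as the cathode, so E°_cell = +1.72 − (-1.66) = 3.38 V.
Balancing electrons gives n = 3; the reaction quotient is Q = [Al³⁺]·[Ce³⁺]^3/[Ce⁴⁺]^3 = 2.7 × 10^7.
E = E° − (RT/nF) ln Q = 3.38 − (8.314×343)/(3×96500) × (17.113) = 3.380 − 0.169 = 3.211 V.

3.21 V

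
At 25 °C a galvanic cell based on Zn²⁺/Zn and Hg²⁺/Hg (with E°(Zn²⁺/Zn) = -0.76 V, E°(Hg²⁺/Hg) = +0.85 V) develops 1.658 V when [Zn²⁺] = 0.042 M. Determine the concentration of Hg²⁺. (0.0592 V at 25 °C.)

From the Nernst equation, log Q = n(E° − E)/0.0592 = 2(1.61 − 1.658)/0.0592 = -1.622, so Q = 0.0239.
With Q = [Zn²⁺]/[Hg²⁺] and the known concentrations, [Hg²⁺] in the denominator gives [Hg²⁺] = 1.8 M.

1.8 M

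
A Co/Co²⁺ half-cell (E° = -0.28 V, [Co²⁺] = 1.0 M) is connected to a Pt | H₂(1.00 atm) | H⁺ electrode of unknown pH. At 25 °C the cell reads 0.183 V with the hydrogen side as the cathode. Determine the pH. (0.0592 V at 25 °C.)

pH = 1.64

E°_cell = 0.28 V and n = 2.
log Q = n(E° − E)/0.0592 = 2×(0.28 − 0.183)/0.0592 = 3.277.
With Q = [Co²⁺]·P(H₂) / [H⁺]^2, solving for [H⁺] gives log[H⁺] = -1.639, so pH = 1.64.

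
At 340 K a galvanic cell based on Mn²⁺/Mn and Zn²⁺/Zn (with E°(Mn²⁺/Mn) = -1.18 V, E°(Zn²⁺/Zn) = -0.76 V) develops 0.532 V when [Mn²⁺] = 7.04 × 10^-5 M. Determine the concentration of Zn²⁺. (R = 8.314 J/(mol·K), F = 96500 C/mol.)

From the Nernst equation, ln Q = nF(E° − E)/RT = 2×96500×(0.42 − 0.532)/(8.314×340) = -7.647, so Q = 4.78 × 10^-4.
With Q = [Mn²⁺]/[Zn²⁺] and the known concentrations, [Zn²⁺] in the denominator gives [Zn²⁺] = 0.15 M.

0.15 M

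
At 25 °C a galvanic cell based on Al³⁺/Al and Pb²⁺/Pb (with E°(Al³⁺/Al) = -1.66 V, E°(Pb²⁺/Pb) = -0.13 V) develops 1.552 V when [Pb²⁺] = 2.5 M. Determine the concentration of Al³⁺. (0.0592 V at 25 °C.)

From the Nernst equation, log Q = n(E° − E)/0.0592 = 6(1.53 − 1.552)/0.0592 = -2.230, so Q = 0.00589.
With Q = [Al³⁺]^2/[Pb²⁺]^3 and the known concentrations, [Al³⁺]^2 in the numerator gives [Al³⁺] = 0.3 M.

0.3 M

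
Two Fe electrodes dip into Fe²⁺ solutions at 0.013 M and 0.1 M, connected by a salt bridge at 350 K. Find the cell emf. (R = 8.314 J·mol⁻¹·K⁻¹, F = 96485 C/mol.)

0.031 V

Both half-cells are Fe²⁺/Fe, so E°_cell = 0. The concentrated side is the cathode; the cell reaction moves Fe²⁺ from high to low concentration with n = 2.
Q = [Fe²⁺]_dilute/[Fe²⁺]_conc = 0.013/0.1 = 0.130.
E = 0 − (RT/nF) ln Q = −((8.314×350)/(2×96485))(-2.040) = 0.0308 V.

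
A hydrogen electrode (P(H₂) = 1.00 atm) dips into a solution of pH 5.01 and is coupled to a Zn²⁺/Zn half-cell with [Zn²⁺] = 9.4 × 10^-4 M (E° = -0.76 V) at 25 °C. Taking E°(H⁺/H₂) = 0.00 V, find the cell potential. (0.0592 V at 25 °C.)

The hydrogen couple is the cathode, so E°_cell = 0.76 V; n = 2.
[H⁺] = 10^(−5.01) = 9.8 × 10^-6 M, and Q = [Zn²⁺]·P(H₂) / [H⁺]^2 = 9.84 × 10^6.
E = E° − (0.0592/2) log Q = 0.76 − (0.0592/2)(6.993) = 0.553 V.

0.55 V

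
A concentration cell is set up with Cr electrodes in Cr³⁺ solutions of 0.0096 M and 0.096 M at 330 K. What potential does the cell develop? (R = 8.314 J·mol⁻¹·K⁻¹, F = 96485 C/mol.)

Both half-cells are Cr³⁺/Cr, so E°_cell = 0. The concentrated side is the cathode; the cell reaction moves Cr³⁺ from high to low concentration with n = 3.
Q = [Cr³⁺]_dilute/[Cr³⁺]_conc = 0.0096/0.096 = 0.100.
E = 0 − (RT/nF) ln Q = −((8.314×330)/(3×96485))(-2.303) = 0.0218 V.

0.022 V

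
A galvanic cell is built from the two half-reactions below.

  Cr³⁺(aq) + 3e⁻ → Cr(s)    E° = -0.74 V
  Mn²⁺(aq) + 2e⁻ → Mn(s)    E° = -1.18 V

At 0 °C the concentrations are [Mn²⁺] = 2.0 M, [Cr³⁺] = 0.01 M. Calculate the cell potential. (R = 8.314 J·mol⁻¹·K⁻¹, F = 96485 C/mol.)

0.396 V

The Cr³⁺/Cr couple has the higher reduction potential and acts as the cathode, so E°_cell = -0.74 − (-1.18) = 0.44 V.
Balancing electrons gives n = 6; the reaction quotient is Q = [Mn²⁺]^3/[Cr³⁺]^2 = 8 × 10^4.
E = E° − (RT/nF) ln Q = 0.44 − (8.314×273)/(6×96485) × (11.290) = 0.440 − 0.044 = 0.396 V.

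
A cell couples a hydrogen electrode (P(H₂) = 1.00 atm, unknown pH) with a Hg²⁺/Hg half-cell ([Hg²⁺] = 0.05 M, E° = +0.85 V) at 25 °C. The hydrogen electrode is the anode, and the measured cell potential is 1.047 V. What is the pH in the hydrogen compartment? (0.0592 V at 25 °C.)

E°_cell = 0.85 V and n = 2.
log Q = n(E° − E)/0.0592 = 2×(0.85 − 1.047)/0.0592 = -6.655.
With Q = [H⁺]^2 / ([Hg²⁺]·P(H₂)), solving for [H⁺] gives log[H⁺] = -3.978, so pH = 3.98.

pH = 3.98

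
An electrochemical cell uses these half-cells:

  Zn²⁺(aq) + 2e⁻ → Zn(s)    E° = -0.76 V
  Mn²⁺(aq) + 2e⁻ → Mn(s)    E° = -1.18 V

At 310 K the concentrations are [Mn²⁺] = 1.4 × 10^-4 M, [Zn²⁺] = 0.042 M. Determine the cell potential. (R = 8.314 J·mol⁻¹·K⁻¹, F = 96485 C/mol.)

The Zn²⁺/Zn couple has the higher reduction potential and acts as the cathode, so E°_cell = -0.76 − (-1.18) = 0.42 V.
Balancing electrons gives n = 2; the reaction quotient is Q = [Mn²⁺]/[Zn²⁺] = 0.00333.
E = E° − (RT/nF) ln Q = 0.42 − (8.314×310)/(2×96485) × (-5.704) = 0.420 + 0.076 = 0.496 V.

0.496 V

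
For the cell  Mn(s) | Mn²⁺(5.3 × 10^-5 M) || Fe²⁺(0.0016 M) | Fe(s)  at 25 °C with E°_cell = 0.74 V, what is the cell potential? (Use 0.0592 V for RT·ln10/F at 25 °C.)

0.784 V

Balancing electrons gives n = 2; the reaction quotient is Q = [Mn²⁺]/[Fe²⁺] = 0.0331.
At 25 °C, E = E° − (0.0592/n) log Q = 0.74 − (0.0592/2)(-1.480) = 0.740 + 0.044 = 0.784 V.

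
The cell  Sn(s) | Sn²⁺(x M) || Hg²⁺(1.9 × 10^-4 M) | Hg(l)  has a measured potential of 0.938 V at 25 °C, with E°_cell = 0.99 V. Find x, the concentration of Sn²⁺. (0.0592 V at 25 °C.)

0.011 M

From the Nernst equation, log Q = n(E° − E)/0.0592 = 2(0.99 − 0.938)/0.0592 = 1.757, so Q = 57.1.
With Q = [Sn²⁺]/[Hg²⁺] and the known concentrations, [Sn²⁺] in the numerator gives [Sn²⁺] = 0.011 M.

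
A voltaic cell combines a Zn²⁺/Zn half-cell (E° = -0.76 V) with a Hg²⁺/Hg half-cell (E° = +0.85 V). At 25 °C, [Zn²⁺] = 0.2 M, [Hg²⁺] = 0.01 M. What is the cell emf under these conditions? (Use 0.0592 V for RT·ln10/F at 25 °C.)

The Hg²⁺/Hg couple has the higher reduction potential and acts as the cathode, so E°_cell = +0.85 − (-0.76) = 1.61 V.
Balancing electrons gives n = 2; the reaction quotient is Q = [Zn²⁺]/[Hg²⁺] = 20.0.
At 25 °C, E = E° − (0.0592/n) log Q = 1.61 − (0.0592/2)(1.301) = 1.610 − 0.039 = 1.571 V.

1.57 V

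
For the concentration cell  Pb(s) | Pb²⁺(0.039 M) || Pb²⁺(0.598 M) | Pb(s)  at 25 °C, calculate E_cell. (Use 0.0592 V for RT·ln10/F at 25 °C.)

0.035 V

Both half-cells are Pb²⁺/Pb, so E°_cell = 0. The concentrated side is the cathode; the cell reaction moves Pb²⁺ from high to low concentration with n = 2.
Q = [Pb²⁺]_dilute/[Pb²⁺]_conc = 0.039/0.598 = 0.0652.
E = 0 − (0.0592/2) log Q = −(0.0592/2)(-1.186) = 0.0351 V.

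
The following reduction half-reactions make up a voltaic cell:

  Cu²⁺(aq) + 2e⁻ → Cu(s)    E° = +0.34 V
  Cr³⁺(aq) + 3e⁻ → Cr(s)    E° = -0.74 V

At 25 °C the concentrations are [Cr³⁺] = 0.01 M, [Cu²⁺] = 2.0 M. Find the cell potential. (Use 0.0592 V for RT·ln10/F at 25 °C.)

The Cu²⁺/Cu couple has the higher reduction potential and acts as the cathode, so E°_cell = +0.34 − (-0.74) = 1.08 V.
Balancing electrons gives n = 6; the reaction quotient is Q = [Cr³⁺]^2/[Cu²⁺]^3 = 1.25 × 10^-5.
At 25 °C, E = E° − (0.0592/n) log Q = 1.08 − (0.0592/6)(-4.903) = 1.080 + 0.048 = 1.128 V.

1.13 V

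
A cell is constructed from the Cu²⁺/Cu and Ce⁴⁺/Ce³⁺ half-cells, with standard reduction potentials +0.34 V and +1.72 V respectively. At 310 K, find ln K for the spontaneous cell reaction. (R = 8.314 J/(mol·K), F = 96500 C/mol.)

E°_cell = +1.72 − (+0.34) = 1.38 V, with n = 2 electrons transferred.
At equilibrium E = 0, so the Nernst equation gives ln K = nFE°/RT = (2)(96500)(1.38)/((8.314)(310)) = 103.34.

ln K = 103.3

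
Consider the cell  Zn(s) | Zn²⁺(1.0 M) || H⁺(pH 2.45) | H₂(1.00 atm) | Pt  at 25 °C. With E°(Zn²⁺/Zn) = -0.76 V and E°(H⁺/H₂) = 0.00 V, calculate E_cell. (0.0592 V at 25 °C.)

0.61 V

The hydrogen couple is the cathode, so E°_cell = 0.76 V; n = 2.
[H⁺] = 10^(−2.45) = 0.0035 M, and Q = [Zn²⁺]·P(H₂) / [H⁺]^2 = 7.94 × 10^4.
E = E° − (0.0592/2) log Q = 0.76 − (0.0592/2)(4.900) = 0.615 V.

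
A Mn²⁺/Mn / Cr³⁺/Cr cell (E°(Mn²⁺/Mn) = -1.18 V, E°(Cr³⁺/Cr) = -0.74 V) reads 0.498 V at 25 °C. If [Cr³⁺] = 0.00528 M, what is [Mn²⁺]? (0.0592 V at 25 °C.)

3.3 × 10^-4 M

From the Nernst equation, log Q = n(E° − E)/0.0592 = 6(0.44 − 0.498)/0.0592 = -5.878, so Q = 1.32 × 10^-6.
With Q = [Mn²⁺]^3/[Cr³⁺]^2 and the known concentrations, [Mn²⁺]^3 in the numerator gives [Mn²⁺] = 3.3 × 10^-4 M.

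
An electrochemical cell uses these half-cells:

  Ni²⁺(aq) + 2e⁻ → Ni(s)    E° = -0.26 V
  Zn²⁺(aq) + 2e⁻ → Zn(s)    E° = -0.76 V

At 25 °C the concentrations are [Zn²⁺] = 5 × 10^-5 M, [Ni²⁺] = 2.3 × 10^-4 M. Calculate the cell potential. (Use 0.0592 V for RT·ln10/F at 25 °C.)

0.520 V

The Ni²⁺/Ni couple has the higher reduction potential and acts as the cathode, so E°_cell = -0.26 − (-0.76) = 0.50 V.
Balancing electrons gives n = 2; the reaction quotient is Q = [Zn²⁺]/[Ni²⁺] = 0.217.
At 25 °C, E = E° − (0.0592/n) log Q = 0.50 − (0.0592/2)(-0.663) = 0.500 + 0.020 = 0.520 V.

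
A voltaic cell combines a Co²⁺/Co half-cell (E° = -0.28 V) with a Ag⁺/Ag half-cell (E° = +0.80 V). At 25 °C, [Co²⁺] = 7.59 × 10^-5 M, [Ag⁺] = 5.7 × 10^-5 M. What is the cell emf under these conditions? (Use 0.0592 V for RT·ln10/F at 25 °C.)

0.951 V

The Ag⁺/Ag couple has the higher reduction potential and acts as the cathode, so E°_cell = +0.80 − (-0.28) = 1.08 V.
Balancing electrons gives n = 2; the reaction quotient is Q = [Co²⁺]/[Ag⁺]^2 = 2.34 × 10^4.
At 25 °C, E = E° − (0.0592/n) log Q = 1.08 − (0.0592/2)(4.368) = 1.080 − 0.129 = 0.951 V.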